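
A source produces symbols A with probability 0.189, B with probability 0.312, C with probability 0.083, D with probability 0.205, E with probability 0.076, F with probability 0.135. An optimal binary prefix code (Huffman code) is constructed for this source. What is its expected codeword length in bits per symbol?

Repeatedly combine the two least-probable nodes; the expected code length is the sum of the merged weights.
merge 19/250 + 83/1000 → 159/1000
merge 27/200 + 159/1000 → 147/500
merge 189/1000 + 41/200 → 197/500
merge 147/500 + 39/125 → 303/500
merge 197/500 + 303/500 → 1
L = 159/1000 + 147/500 + 197/500 + 303/500 + 1 = 2453/1000 = 2.453 bits/symbol.

2.453 bits/symbol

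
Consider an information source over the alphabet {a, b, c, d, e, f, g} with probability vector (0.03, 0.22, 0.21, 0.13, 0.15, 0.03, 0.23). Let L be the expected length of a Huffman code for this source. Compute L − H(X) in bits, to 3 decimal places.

Entropy H = −Σ p log₂ p ≈ 2.5378 bits.
Huffman merges: 3/100+3/100→3/50; 3/50+13/100→19/100; 3/20+19/100→17/50; 21/100+11/50→43/100; 23/100+17/50→57/100; 43/100+57/100→1. L = 259/100 ≈ 2.5900.
L − H = 2.5900 − 2.5378 = 0.052 bits.

0.052 bits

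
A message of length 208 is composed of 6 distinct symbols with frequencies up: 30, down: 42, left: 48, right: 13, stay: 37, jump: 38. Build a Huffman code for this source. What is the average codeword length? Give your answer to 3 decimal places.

2.567 bits/symbol

Probabilities are the counts divided by 208.
Repeatedly combine the two least-probable nodes; the expected code length is the sum of the merged weights.
merge 1/16 + 15/104 → 43/208
merge 37/208 + 19/104 → 75/208
merge 21/104 + 43/208 → 85/208
merge 3/13 + 75/208 → 123/208
merge 85/208 + 123/208 → 1
L = 43/208 + 75/208 + 85/208 + 123/208 + 1 = 267/104 ≈ 2.567 bits/symbol.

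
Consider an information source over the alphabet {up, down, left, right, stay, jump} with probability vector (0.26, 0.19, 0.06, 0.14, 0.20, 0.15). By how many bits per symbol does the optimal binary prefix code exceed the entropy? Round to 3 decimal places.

Entropy H = −Σ p log₂ p ≈ 2.4761 bits.
Huffman merges: 3/50+7/50→1/5; 3/20+19/100→17/50; 1/5+1/5→2/5; 13/50+17/50→3/5; 2/5+3/5→1. L = 127/50 ≈ 2.5400.
L − H = 2.5400 − 2.4761 = 0.064 bits.

0.064 bits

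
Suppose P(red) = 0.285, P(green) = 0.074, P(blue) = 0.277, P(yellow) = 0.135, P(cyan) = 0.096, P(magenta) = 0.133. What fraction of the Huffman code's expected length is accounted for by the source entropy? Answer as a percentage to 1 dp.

Entropy H = −Σ p log₂ p ≈ 2.4088 bits.
Huffman merges: 37/500+12/125→17/100; 133/1000+27/200→67/250; 17/100+67/250→219/500; 277/1000+57/200→281/500; 219/500+281/500→1. L = 1219/500 ≈ 2.4380.
Efficiency = H/L = 2.4088/2.4380 = 98.8%.

98.8%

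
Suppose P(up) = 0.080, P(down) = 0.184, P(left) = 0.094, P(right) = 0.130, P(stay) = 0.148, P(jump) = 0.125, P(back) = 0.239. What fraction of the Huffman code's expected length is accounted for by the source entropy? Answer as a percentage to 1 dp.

Entropy H = −Σ p log₂ p ≈ 2.7206 bits.
Huffman merges: 2/25+47/500→87/500; 1/8+13/100→51/200; 37/250+87/500→161/500; 23/125+239/1000→423/1000; 51/200+161/500→577/1000; 423/1000+577/1000→1. L = 2751/1000 ≈ 2.7510.
Efficiency = H/L = 2.7206/2.7510 = 98.9%.

98.9%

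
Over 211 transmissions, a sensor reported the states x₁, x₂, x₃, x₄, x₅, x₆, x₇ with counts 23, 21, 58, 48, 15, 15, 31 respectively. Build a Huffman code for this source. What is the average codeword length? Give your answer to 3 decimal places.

Probabilities are the counts divided by 211.
Repeatedly combine the two least-probable nodes; the expected code length is the sum of the merged weights.
merge 15/211 + 15/211 → 30/211
merge 21/211 + 23/211 → 44/211
merge 30/211 + 31/211 → 61/211
merge 44/211 + 48/211 → 92/211
merge 58/211 + 61/211 → 119/211
merge 92/211 + 119/211 → 1
L = 30/211 + 44/211 + 61/211 + 92/211 + 119/211 + 1 = 557/211 ≈ 2.640 bits/symbol.

2.640 bits/symbol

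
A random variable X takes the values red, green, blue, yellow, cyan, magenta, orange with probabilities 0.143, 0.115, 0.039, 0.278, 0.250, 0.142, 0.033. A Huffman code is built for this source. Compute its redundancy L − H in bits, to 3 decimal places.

Entropy H = −Σ p log₂ p ≈ 2.5183 bits.
Huffman merges: 33/1000+39/1000→9/125; 9/125+23/200→187/1000; 71/500+143/1000→57/200; 187/1000+1/4→437/1000; 139/500+57/200→563/1000; 437/1000+563/1000→1. L = 318/125 ≈ 2.5440.
L − H = 2.5440 − 2.5183 = 0.026 bits.

0.026 bits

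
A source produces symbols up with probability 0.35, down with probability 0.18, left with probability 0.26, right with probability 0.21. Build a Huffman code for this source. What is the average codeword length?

2 bits/symbol

Repeatedly combine the two least-probable nodes; the expected code length is the sum of the merged weights.
merge 9/50 + 21/100 → 39/100
merge 13/50 + 7/20 → 61/100
merge 39/100 + 61/100 → 1
L = 39/100 + 61/100 + 1 = 2 bits/symbol.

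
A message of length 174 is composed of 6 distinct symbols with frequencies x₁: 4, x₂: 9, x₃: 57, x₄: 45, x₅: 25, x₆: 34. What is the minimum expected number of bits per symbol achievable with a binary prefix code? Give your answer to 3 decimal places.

2.293 bits/symbol

Probabilities are the counts divided by 174.
Repeatedly combine the two least-probable nodes; the expected code length is the sum of the merged weights.
merge 2/87 + 3/58 → 13/174
merge 13/174 + 25/174 → 19/87
merge 17/87 + 19/87 → 12/29
merge 15/58 + 19/58 → 17/29
merge 12/29 + 17/29 → 1
L = 13/174 + 19/87 + 12/29 + 17/29 + 1 = 133/58 ≈ 2.293 bits/symbol.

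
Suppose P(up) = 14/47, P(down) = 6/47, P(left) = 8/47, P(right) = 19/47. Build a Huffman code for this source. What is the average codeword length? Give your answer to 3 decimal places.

Repeatedly combine the two least-probable nodes; the expected code length is the sum of the merged weights.
merge 6/47 + 8/47 → 14/47
merge 14/47 + 14/47 → 28/47
merge 19/47 + 28/47 → 1
L = 14/47 + 28/47 + 1 = 89/47 ≈ 1.894 bits/symbol.

1.894 bits/symbol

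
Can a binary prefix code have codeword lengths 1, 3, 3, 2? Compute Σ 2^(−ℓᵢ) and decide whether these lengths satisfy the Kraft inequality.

With common denominator 2^3 = 8: Σ 2^(−ℓᵢ) = 4/8 + 1/8 + 1/8 + 2/8 = 8/8 = 1.
Kraft's inequality requires Σ ≤ 1; here Σ = 1 ≤ 1, so such a prefix code exists.

1; yes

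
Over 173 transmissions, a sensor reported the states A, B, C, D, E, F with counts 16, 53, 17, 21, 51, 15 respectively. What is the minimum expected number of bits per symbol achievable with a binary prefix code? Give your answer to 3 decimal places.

Probabilities are the counts divided by 173.
Repeatedly combine the two least-probable nodes; the expected code length is the sum of the merged weights.
merge 15/173 + 16/173 → 31/173
merge 17/173 + 21/173 → 38/173
merge 31/173 + 38/173 → 69/173
merge 51/173 + 53/173 → 104/173
merge 69/173 + 104/173 → 1
L = 31/173 + 38/173 + 69/173 + 104/173 + 1 = 415/173 ≈ 2.399 bits/symbol.

2.399 bits/symbol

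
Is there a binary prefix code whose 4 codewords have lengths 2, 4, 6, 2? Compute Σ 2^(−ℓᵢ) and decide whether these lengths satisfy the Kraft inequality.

0.578125; yes

With common denominator 2^6 = 64: Σ 2^(−ℓᵢ) = 16/64 + 4/64 + 1/64 + 16/64 = 37/64 = 0.578125.
Kraft's inequality requires Σ ≤ 1; here Σ = 0.578125 ≤ 1, so such a prefix code exists.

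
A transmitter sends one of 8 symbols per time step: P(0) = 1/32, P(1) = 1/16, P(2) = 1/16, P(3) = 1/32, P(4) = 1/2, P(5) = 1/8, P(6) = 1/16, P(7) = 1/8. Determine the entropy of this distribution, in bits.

2.3125 bits

Each probability is a power of 1/2, so log₂(1/p) is an integer.
H = Σ p·log₂(1/p) = 1/32·5 + 1/16·4 + 1/16·4 + 1/32·5 + 1/2·1 + 1/8·3 + 1/16·4 + 1/8·3 = 2.3125 bits.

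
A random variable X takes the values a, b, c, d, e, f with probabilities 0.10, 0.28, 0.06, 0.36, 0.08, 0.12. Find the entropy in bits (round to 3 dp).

H = −Σ pᵢ log₂ pᵢ.
−0.10·log₂(0.10) = 0.3322
−0.28·log₂(0.28) = 0.5142
−0.06·log₂(0.06) = 0.2435
−0.36·log₂(0.36) = 0.5306
−0.08·log₂(0.08) = 0.2915
−0.12·log₂(0.12) = 0.3671
Sum ≈ 2.2791 → 2.279 bits.

2.279 bits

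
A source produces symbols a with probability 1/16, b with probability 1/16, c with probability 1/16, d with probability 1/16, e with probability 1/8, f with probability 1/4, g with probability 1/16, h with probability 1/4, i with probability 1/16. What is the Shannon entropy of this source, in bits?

2.875 bits

Each probability is a power of 1/2, so log₂(1/p) is an integer.
H = Σ p·log₂(1/p) = 1/16·4 + 1/16·4 + 1/16·4 + 1/16·4 + 1/8·3 + 1/4·2 + 1/16·4 + 1/4·2 + 1/16·4 = 2.875 bits.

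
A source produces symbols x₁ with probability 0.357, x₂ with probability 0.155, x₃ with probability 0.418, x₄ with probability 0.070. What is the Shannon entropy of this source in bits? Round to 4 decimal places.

1.7420 bits

H = −Σ pᵢ log₂ pᵢ.
−0.357·log₂(0.357) = 0.5305
−0.155·log₂(0.155) = 0.4169
−0.418·log₂(0.418) = 0.5260
−0.070·log₂(0.070) = 0.2686
Sum ≈ 1.7420 → 1.7420 bits.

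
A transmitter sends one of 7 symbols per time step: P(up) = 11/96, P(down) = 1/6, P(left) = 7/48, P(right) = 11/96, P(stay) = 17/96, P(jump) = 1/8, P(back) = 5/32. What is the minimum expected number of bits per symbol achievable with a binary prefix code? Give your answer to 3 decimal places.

Repeatedly combine the two least-probable nodes; the expected code length is the sum of the merged weights.
merge 11/96 + 11/96 → 11/48
merge 1/8 + 7/48 → 13/48
merge 5/32 + 1/6 → 31/96
merge 17/96 + 11/48 → 13/32
merge 13/48 + 31/96 → 19/32
merge 13/32 + 19/32 → 1
L = 11/48 + 13/48 + 31/96 + 13/32 + 19/32 + 1 = 271/96 ≈ 2.823 bits/symbol.

2.823 bits/symbol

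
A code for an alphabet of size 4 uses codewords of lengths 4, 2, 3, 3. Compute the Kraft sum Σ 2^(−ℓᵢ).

With common denominator 2^4 = 16: Σ 2^(−ℓᵢ) = 1/16 + 4/16 + 2/16 + 2/16 = 9/16 = 0.5625.

0.5625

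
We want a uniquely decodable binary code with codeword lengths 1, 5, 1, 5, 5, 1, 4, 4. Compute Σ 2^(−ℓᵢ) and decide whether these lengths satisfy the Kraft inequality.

1.71875; no

With common denominator 2^5 = 32: Σ 2^(−ℓᵢ) = 16/32 + 1/32 + 16/32 + 1/32 + 1/32 + 16/32 + 2/32 + 2/32 = 55/32 = 1.71875.
Kraft's inequality requires Σ ≤ 1; here Σ = 1.71875 > 1, so no such prefix code exists.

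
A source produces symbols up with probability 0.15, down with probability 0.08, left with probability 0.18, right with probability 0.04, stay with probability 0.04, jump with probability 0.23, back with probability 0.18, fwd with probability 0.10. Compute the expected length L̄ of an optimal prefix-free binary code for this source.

Repeatedly combine the two least-probable nodes; the expected code length is the sum of the merged weights.
merge 1/25 + 1/25 → 2/25
merge 2/25 + 2/25 → 4/25
merge 1/10 + 3/20 → 1/4
merge 4/25 + 9/50 → 17/50
merge 9/50 + 23/100 → 41/100
merge 1/4 + 17/50 → 59/100
merge 41/100 + 59/100 → 1
L = 2/25 + 4/25 + 1/4 + 17/50 + 41/100 + 59/100 + 1 = 283/100 = 2.83 bits/symbol.

2.83 bits/symbol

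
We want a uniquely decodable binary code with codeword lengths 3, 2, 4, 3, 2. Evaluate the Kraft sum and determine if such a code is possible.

0.8125; yes

With common denominator 2^4 = 16: Σ 2^(−ℓᵢ) = 2/16 + 4/16 + 1/16 + 2/16 + 4/16 = 13/16 = 0.8125.
Kraft's inequality requires Σ ≤ 1; here Σ = 0.8125 ≤ 1, so such a prefix code exists.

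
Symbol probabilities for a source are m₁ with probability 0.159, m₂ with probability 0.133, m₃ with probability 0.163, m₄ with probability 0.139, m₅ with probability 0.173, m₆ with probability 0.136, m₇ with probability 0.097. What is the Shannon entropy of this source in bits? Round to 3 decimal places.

H = −Σ pᵢ log₂ pᵢ.
−0.159·log₂(0.159) = 0.4218
−0.133·log₂(0.133) = 0.3871
−0.163·log₂(0.163) = 0.4266
−0.139·log₂(0.139) = 0.3957
−0.173·log₂(0.173) = 0.4379
−0.136·log₂(0.136) = 0.3915
−0.097·log₂(0.097) = 0.3265
Sum ≈ 2.7870 → 2.787 bits.

2.787 bits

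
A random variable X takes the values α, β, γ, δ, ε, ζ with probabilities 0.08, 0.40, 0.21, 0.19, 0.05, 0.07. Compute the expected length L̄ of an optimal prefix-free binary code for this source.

Repeatedly combine the two least-probable nodes; the expected code length is the sum of the merged weights.
merge 1/20 + 7/100 → 3/25
merge 2/25 + 3/25 → 1/5
merge 19/100 + 1/5 → 39/100
merge 21/100 + 39/100 → 3/5
merge 2/5 + 3/5 → 1
L = 3/25 + 1/5 + 39/100 + 3/5 + 1 = 231/100 = 2.31 bits/symbol.

2.31 bits/symbol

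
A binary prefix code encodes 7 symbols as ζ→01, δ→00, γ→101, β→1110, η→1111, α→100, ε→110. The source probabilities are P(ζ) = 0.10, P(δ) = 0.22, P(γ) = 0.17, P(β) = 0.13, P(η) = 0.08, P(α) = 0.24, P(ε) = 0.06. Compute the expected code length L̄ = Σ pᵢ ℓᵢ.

2.89 bits/symbol

L̄ = Σ pᵢ·ℓᵢ = 0.10·2 + 0.22·2 + 0.17·3 + 0.13·4 + 0.08·4 + 0.24·3 + 0.06·3 = 2.89 bits/symbol.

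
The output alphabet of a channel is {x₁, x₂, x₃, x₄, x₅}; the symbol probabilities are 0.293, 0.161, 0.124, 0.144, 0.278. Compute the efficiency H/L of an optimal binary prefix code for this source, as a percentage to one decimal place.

98.4%

Entropy H = −Σ p log₂ p ≈ 2.2326 bits.
Huffman merges: 31/250+18/125→67/250; 161/1000+67/250→429/1000; 139/500+293/1000→571/1000; 429/1000+571/1000→1. L = 567/250 ≈ 2.2680.
Efficiency = H/L = 2.2326/2.2680 = 98.4%.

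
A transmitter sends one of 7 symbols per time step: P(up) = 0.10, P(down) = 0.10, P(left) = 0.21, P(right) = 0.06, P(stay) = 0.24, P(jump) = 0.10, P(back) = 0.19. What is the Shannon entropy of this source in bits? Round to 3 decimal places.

2.662 bits

H = −Σ pᵢ log₂ pᵢ.
−0.10·log₂(0.10) = 0.3322
−0.10·log₂(0.10) = 0.3322
−0.21·log₂(0.21) = 0.4728
−0.06·log₂(0.06) = 0.2435
−0.24·log₂(0.24) = 0.4941
−0.10·log₂(0.10) = 0.3322
−0.19·log₂(0.19) = 0.4552
Sum ≈ 2.6623 → 2.662 bits.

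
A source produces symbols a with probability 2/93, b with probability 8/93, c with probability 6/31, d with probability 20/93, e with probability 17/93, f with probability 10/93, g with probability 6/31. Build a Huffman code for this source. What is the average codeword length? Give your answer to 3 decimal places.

Repeatedly combine the two least-probable nodes; the expected code length is the sum of the merged weights.
merge 2/93 + 8/93 → 10/93
merge 10/93 + 10/93 → 20/93
merge 17/93 + 6/31 → 35/93
merge 6/31 + 20/93 → 38/93
merge 20/93 + 35/93 → 55/93
merge 38/93 + 55/93 → 1
L = 10/93 + 20/93 + 35/93 + 38/93 + 55/93 + 1 = 251/93 ≈ 2.699 bits/symbol.

2.699 bits/symbol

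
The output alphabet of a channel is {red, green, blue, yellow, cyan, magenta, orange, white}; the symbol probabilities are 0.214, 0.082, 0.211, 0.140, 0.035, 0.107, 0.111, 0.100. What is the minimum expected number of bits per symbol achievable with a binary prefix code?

Repeatedly combine the two least-probable nodes; the expected code length is the sum of the merged weights.
merge 7/200 + 41/500 → 117/1000
merge 1/10 + 107/1000 → 207/1000
merge 111/1000 + 117/1000 → 57/250
merge 7/50 + 207/1000 → 347/1000
merge 211/1000 + 107/500 → 17/40
merge 57/250 + 347/1000 → 23/40
merge 17/40 + 23/40 → 1
L = 117/1000 + 207/1000 + 57/250 + 347/1000 + 17/40 + 23/40 + 1 = 2899/1000 = 2.899 bits/symbol.

2.899 bits/symbol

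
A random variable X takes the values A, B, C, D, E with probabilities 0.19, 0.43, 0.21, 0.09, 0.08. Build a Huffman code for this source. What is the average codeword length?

2.1 bits/symbol

Repeatedly combine the two least-probable nodes; the expected code length is the sum of the merged weights.
merge 2/25 + 9/100 → 17/100
merge 17/100 + 19/100 → 9/25
merge 21/100 + 9/25 → 57/100
merge 43/100 + 57/100 → 1
L = 17/100 + 9/25 + 57/100 + 1 = 21/10 = 2.1 bits/symbol.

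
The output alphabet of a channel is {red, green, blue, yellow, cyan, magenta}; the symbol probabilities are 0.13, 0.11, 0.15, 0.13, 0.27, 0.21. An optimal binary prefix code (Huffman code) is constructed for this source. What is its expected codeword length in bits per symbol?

2.52 bits/symbol

Repeatedly combine the two least-probable nodes; the expected code length is the sum of the merged weights.
merge 11/100 + 13/100 → 6/25
merge 13/100 + 3/20 → 7/25
merge 21/100 + 6/25 → 9/20
merge 27/100 + 7/25 → 11/20
merge 9/20 + 11/20 → 1
L = 6/25 + 7/25 + 9/20 + 11/20 + 1 = 63/25 = 2.52 bits/symbol.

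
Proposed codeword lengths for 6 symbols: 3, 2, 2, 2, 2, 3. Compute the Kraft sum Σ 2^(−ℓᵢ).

1.25

With common denominator 2^3 = 8: Σ 2^(−ℓᵢ) = 1/8 + 2/8 + 2/8 + 2/8 + 2/8 + 1/8 = 10/8 = 1.25.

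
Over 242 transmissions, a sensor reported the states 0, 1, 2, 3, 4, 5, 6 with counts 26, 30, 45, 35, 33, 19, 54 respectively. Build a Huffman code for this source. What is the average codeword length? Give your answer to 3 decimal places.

2.777 bits/symbol

Probabilities are the counts divided by 242.
Repeatedly combine the two least-probable nodes; the expected code length is the sum of the merged weights.
merge 19/242 + 13/121 → 45/242
merge 15/121 + 3/22 → 63/242
merge 35/242 + 45/242 → 40/121
merge 45/242 + 27/121 → 9/22
merge 63/242 + 40/121 → 13/22
merge 9/22 + 13/22 → 1
L = 45/242 + 63/242 + 40/121 + 9/22 + 13/22 + 1 = 336/121 ≈ 2.777 bits/symbol.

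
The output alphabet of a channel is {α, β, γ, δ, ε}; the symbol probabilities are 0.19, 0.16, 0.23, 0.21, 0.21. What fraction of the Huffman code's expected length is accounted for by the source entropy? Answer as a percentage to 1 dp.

Entropy H = −Σ p log₂ p ≈ 2.3116 bits.
Huffman merges: 4/25+19/100→7/20; 21/100+21/100→21/50; 23/100+7/20→29/50; 21/50+29/50→1. L = 47/20 ≈ 2.3500.
Efficiency = H/L = 2.3116/2.3500 = 98.4%.

98.4%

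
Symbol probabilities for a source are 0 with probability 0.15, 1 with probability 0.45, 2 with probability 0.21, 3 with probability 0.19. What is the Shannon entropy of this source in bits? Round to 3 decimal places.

1.857 bits

H = −Σ pᵢ log₂ pᵢ.
−0.15·log₂(0.15) = 0.4105
−0.45·log₂(0.45) = 0.5184
−0.21·log₂(0.21) = 0.4728
−0.19·log₂(0.19) = 0.4552
Sum ≈ 1.8570 → 1.857 bits.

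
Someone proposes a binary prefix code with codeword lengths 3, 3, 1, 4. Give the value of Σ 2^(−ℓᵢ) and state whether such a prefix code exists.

0.8125; yes

With common denominator 2^4 = 16: Σ 2^(−ℓᵢ) = 2/16 + 2/16 + 8/16 + 1/16 = 13/16 = 0.8125.
Kraft's inequality requires Σ ≤ 1; here Σ = 0.8125 ≤ 1, so such a prefix code exists.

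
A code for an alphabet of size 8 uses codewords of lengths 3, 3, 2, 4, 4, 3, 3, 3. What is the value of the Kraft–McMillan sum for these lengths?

1

With common denominator 2^4 = 16: Σ 2^(−ℓᵢ) = 2/16 + 2/16 + 4/16 + 1/16 + 1/16 + 2/16 + 2/16 + 2/16 = 16/16 = 1.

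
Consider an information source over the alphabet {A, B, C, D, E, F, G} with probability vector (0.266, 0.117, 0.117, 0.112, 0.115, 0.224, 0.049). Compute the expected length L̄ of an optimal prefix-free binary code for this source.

2.671 bits/symbol

Repeatedly combine the two least-probable nodes; the expected code length is the sum of the merged weights.
merge 49/1000 + 14/125 → 161/1000
merge 23/200 + 117/1000 → 29/125
merge 117/1000 + 161/1000 → 139/500
merge 28/125 + 29/125 → 57/125
merge 133/500 + 139/500 → 68/125
merge 57/125 + 68/125 → 1
L = 161/1000 + 29/125 + 139/500 + 57/125 + 68/125 + 1 = 2671/1000 = 2.671 bits/symbol.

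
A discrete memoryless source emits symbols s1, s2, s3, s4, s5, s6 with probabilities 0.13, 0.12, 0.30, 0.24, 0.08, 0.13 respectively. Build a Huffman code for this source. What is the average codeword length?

Repeatedly combine the two least-probable nodes; the expected code length is the sum of the merged weights.
merge 2/25 + 3/25 → 1/5
merge 13/100 + 13/100 → 13/50
merge 1/5 + 6/25 → 11/25
merge 13/50 + 3/10 → 14/25
merge 11/25 + 14/25 → 1
L = 1/5 + 13/50 + 11/25 + 14/25 + 1 = 123/50 = 2.46 bits/symbol.

2.46 bits/symbol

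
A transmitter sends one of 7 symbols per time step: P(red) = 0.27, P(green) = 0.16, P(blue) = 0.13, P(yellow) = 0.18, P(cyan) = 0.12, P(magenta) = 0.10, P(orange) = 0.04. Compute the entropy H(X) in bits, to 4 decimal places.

2.6460 bits

H = −Σ pᵢ log₂ pᵢ.
−0.27·log₂(0.27) = 0.5100
−0.16·log₂(0.16) = 0.4230
−0.13·log₂(0.13) = 0.3826
−0.18·log₂(0.18) = 0.4453
−0.12·log₂(0.12) = 0.3671
−0.10·log₂(0.10) = 0.3322
−0.04·log₂(0.04) = 0.1858
Sum ≈ 2.6460 → 2.6460 bits.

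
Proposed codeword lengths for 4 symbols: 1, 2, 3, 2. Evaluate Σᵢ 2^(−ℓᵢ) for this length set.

1.125

With common denominator 2^3 = 8: Σ 2^(−ℓᵢ) = 4/8 + 2/8 + 1/8 + 2/8 = 9/8 = 1.125.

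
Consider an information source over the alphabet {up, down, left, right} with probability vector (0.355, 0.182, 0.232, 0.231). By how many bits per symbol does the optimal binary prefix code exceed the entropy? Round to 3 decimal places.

Entropy H = −Σ p log₂ p ≈ 1.9551 bits.
Huffman merges: 91/500+231/1000→413/1000; 29/125+71/200→587/1000; 413/1000+587/1000→1. L = 2 ≈ 2.0000.
L − H = 2.0000 − 1.9551 = 0.045 bits.

0.045 bits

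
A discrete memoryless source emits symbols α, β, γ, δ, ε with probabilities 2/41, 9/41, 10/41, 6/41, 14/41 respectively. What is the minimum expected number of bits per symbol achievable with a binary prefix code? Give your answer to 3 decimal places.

Repeatedly combine the two least-probable nodes; the expected code length is the sum of the merged weights.
merge 2/41 + 6/41 → 8/41
merge 8/41 + 9/41 → 17/41
merge 10/41 + 14/41 → 24/41
merge 17/41 + 24/41 → 1
L = 8/41 + 17/41 + 24/41 + 1 = 90/41 ≈ 2.195 bits/symbol.

2.195 bits/symbol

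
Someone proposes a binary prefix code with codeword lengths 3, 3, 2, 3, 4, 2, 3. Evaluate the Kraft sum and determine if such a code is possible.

With common denominator 2^4 = 16: Σ 2^(−ℓᵢ) = 2/16 + 2/16 + 4/16 + 2/16 + 1/16 + 4/16 + 2/16 = 17/16 = 1.0625.
Kraft's inequality requires Σ ≤ 1; here Σ = 1.0625 > 1, so no such prefix code exists.

1.0625; no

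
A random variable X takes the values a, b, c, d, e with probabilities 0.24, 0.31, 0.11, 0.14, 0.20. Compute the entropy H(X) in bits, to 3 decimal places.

2.230 bits

H = −Σ pᵢ log₂ pᵢ.
−0.24·log₂(0.24) = 0.4941
−0.31·log₂(0.31) = 0.5238
−0.11·log₂(0.11) = 0.3503
−0.14·log₂(0.14) = 0.3971
−0.20·log₂(0.20) = 0.4644
Sum ≈ 2.2297 → 2.230 bits.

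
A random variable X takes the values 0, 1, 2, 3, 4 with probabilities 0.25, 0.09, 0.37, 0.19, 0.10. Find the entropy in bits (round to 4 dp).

H = −Σ pᵢ log₂ pᵢ.
−0.25·log₂(0.25) = 0.5000
−0.09·log₂(0.09) = 0.3127
−0.37·log₂(0.37) = 0.5307
−0.19·log₂(0.19) = 0.4552
−0.10·log₂(0.10) = 0.3322
Sum ≈ 2.1308 → 2.1308 bits.

2.1308 bits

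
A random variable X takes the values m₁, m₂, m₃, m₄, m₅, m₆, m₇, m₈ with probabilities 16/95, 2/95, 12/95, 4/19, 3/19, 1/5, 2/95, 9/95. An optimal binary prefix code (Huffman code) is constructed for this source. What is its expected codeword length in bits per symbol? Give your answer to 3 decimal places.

2.768 bits/symbol

Repeatedly combine the two least-probable nodes; the expected code length is the sum of the merged weights.
merge 2/95 + 2/95 → 4/95
merge 4/95 + 9/95 → 13/95
merge 12/95 + 13/95 → 5/19
merge 3/19 + 16/95 → 31/95
merge 1/5 + 4/19 → 39/95
merge 5/19 + 31/95 → 56/95
merge 39/95 + 56/95 → 1
L = 4/95 + 13/95 + 5/19 + 31/95 + 39/95 + 56/95 + 1 = 263/95 ≈ 2.768 bits/symbol.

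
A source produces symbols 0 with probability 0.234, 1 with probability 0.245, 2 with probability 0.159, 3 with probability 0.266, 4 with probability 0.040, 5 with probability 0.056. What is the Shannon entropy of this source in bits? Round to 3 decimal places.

H = −Σ pᵢ log₂ pᵢ.
−0.234·log₂(0.234) = 0.4903
−0.245·log₂(0.245) = 0.4971
−0.159·log₂(0.159) = 0.4218
−0.266·log₂(0.266) = 0.5082
−0.040·log₂(0.040) = 0.1858
−0.056·log₂(0.056) = 0.2329
Sum ≈ 2.3361 → 2.336 bits.

2.336 bits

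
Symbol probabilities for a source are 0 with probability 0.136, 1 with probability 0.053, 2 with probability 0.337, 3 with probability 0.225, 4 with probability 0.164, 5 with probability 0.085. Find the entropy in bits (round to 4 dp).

2.3591 bits

H = −Σ pᵢ log₂ pᵢ.
−0.136·log₂(0.136) = 0.3915
−0.053·log₂(0.053) = 0.2246
−0.337·log₂(0.337) = 0.5288
−0.225·log₂(0.225) = 0.4842
−0.164·log₂(0.164) = 0.4278
−0.085·log₂(0.085) = 0.3023
Sum ≈ 2.3591 → 2.3591 bits.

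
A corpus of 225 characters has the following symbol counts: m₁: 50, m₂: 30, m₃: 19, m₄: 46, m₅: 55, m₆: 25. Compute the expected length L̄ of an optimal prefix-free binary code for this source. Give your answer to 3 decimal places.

2.524 bits/symbol

Probabilities are the counts divided by 225.
Repeatedly combine the two least-probable nodes; the expected code length is the sum of the merged weights.
merge 19/225 + 1/9 → 44/225
merge 2/15 + 44/225 → 74/225
merge 46/225 + 2/9 → 32/75
merge 11/45 + 74/225 → 43/75
merge 32/75 + 43/75 → 1
L = 44/225 + 74/225 + 32/75 + 43/75 + 1 = 568/225 ≈ 2.524 bits/symbol.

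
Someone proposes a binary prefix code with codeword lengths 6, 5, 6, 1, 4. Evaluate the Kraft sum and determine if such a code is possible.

With common denominator 2^6 = 64: Σ 2^(−ℓᵢ) = 1/64 + 2/64 + 1/64 + 32/64 + 4/64 = 40/64 = 0.625.
Kraft's inequality requires Σ ≤ 1; here Σ = 0.625 ≤ 1, so such a prefix code exists.

0.625; yes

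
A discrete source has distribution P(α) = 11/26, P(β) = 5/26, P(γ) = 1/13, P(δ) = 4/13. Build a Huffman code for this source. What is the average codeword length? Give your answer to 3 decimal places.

1.846 bits/symbol

Repeatedly combine the two least-probable nodes; the expected code length is the sum of the merged weights.
merge 1/13 + 5/26 → 7/26
merge 7/26 + 4/13 → 15/26
merge 11/26 + 15/26 → 1
L = 7/26 + 15/26 + 1 = 24/13 ≈ 1.846 bits/symbol.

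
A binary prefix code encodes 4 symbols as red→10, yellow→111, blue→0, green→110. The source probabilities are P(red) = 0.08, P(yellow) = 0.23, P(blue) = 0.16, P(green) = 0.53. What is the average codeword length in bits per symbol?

2.6 bits/symbol

L̄ = Σ pᵢ·ℓᵢ = 0.08·2 + 0.23·3 + 0.16·1 + 0.53·3 = 2.6 bits/symbol.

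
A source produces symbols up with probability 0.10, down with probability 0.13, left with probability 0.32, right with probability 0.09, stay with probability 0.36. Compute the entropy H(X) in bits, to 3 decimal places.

H = −Σ pᵢ log₂ pᵢ.
−0.10·log₂(0.10) = 0.3322
−0.13·log₂(0.13) = 0.3826
−0.32·log₂(0.32) = 0.5260
−0.09·log₂(0.09) = 0.3127
−0.36·log₂(0.36) = 0.5306
Sum ≈ 2.0841 → 2.084 bits.

2.084 bits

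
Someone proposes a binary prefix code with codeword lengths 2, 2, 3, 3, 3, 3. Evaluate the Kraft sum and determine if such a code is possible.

With common denominator 2^3 = 8: Σ 2^(−ℓᵢ) = 2/8 + 2/8 + 1/8 + 1/8 + 1/8 + 1/8 = 8/8 = 1.
Kraft's inequality requires Σ ≤ 1; here Σ = 1 ≤ 1, so such a prefix code exists.

1; yes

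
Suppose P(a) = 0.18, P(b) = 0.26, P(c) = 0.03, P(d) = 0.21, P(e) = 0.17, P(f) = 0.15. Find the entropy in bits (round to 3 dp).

H = −Σ pᵢ log₂ pᵢ.
−0.18·log₂(0.18) = 0.4453
−0.26·log₂(0.26) = 0.5053
−0.03·log₂(0.03) = 0.1518
−0.21·log₂(0.21) = 0.4728
−0.17·log₂(0.17) = 0.4346
−0.15·log₂(0.15) = 0.4105
Sum ≈ 2.4203 → 2.420 bits.

2.420 bits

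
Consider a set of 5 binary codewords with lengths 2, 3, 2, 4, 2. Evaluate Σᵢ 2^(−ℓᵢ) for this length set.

With common denominator 2^4 = 16: Σ 2^(−ℓᵢ) = 4/16 + 2/16 + 4/16 + 1/16 + 4/16 = 15/16 = 0.9375.

0.9375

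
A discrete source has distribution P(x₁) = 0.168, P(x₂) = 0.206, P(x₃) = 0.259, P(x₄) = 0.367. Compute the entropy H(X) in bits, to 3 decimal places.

H = −Σ pᵢ log₂ pᵢ.
−0.168·log₂(0.168) = 0.4323
−0.206·log₂(0.206) = 0.4695
−0.259·log₂(0.259) = 0.5048
−0.367·log₂(0.367) = 0.5307
Sum ≈ 1.9374 → 1.937 bits.

1.937 bits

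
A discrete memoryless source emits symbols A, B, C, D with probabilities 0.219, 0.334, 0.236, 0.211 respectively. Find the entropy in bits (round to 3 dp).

H = −Σ pᵢ log₂ pᵢ.
−0.219·log₂(0.219) = 0.4798
−0.334·log₂(0.334) = 0.5284
−0.236·log₂(0.236) = 0.4916
−0.211·log₂(0.211) = 0.4736
Sum ≈ 1.9735 → 1.973 bits.

1.973 bits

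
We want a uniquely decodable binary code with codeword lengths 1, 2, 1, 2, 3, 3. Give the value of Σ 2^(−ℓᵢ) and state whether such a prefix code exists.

1.75; no

With common denominator 2^3 = 8: Σ 2^(−ℓᵢ) = 4/8 + 2/8 + 4/8 + 2/8 + 1/8 + 1/8 = 14/8 = 1.75.
Kraft's inequality requires Σ ≤ 1; here Σ = 1.75 > 1, so no such prefix code exists.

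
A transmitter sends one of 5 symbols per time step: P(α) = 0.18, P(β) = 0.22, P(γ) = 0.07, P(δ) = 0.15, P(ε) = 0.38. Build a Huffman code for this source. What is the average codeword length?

Repeatedly combine the two least-probable nodes; the expected code length is the sum of the merged weights.
merge 7/100 + 3/20 → 11/50
merge 9/50 + 11/50 → 2/5
merge 11/50 + 19/50 → 3/5
merge 2/5 + 3/5 → 1
L = 11/50 + 2/5 + 3/5 + 1 = 111/50 = 2.22 bits/symbol.

2.22 bits/symbol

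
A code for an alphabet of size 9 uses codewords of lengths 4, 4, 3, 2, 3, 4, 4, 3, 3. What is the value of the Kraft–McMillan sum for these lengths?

1

With common denominator 2^4 = 16: Σ 2^(−ℓᵢ) = 1/16 + 1/16 + 2/16 + 4/16 + 2/16 + 1/16 + 1/16 + 2/16 + 2/16 = 16/16 = 1.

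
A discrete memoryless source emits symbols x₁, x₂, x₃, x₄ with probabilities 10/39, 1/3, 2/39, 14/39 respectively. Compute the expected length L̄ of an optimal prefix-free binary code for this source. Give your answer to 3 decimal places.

Repeatedly combine the two least-probable nodes; the expected code length is the sum of the merged weights.
merge 2/39 + 10/39 → 4/13
merge 4/13 + 1/3 → 25/39
merge 14/39 + 25/39 → 1
L = 4/13 + 25/39 + 1 = 76/39 ≈ 1.949 bits/symbol.

1.949 bits/symbol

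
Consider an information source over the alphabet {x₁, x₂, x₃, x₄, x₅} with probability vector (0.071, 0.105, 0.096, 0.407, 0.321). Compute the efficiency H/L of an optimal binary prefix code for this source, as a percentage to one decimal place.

Entropy H = −Σ p log₂ p ≈ 1.9910 bits.
Huffman merges: 71/1000+12/125→167/1000; 21/200+167/1000→34/125; 34/125+321/1000→593/1000; 407/1000+593/1000→1. L = 254/125 ≈ 2.0320.
Efficiency = H/L = 1.9910/2.0320 = 98.0%.

98.0%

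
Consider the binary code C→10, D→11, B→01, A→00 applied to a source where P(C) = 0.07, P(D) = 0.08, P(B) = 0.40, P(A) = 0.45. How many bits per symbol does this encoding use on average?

2 bits/symbol

L̄ = Σ pᵢ·ℓᵢ = 0.07·2 + 0.08·2 + 0.40·2 + 0.45·2 = 2 bits/symbol.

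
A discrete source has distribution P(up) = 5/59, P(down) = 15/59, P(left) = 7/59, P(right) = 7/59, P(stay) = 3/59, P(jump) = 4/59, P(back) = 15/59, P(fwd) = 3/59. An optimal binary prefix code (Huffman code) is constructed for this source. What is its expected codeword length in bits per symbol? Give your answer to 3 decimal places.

2.746 bits/symbol

Repeatedly combine the two least-probable nodes; the expected code length is the sum of the merged weights.
merge 3/59 + 3/59 → 6/59
merge 4/59 + 5/59 → 9/59
merge 6/59 + 7/59 → 13/59
merge 7/59 + 9/59 → 16/59
merge 13/59 + 15/59 → 28/59
merge 15/59 + 16/59 → 31/59
merge 28/59 + 31/59 → 1
L = 6/59 + 9/59 + 13/59 + 16/59 + 28/59 + 31/59 + 1 = 162/59 ≈ 2.746 bits/symbol.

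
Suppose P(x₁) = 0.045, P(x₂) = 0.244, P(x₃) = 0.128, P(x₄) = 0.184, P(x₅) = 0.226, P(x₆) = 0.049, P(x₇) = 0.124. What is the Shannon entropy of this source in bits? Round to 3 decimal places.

H = −Σ pᵢ log₂ pᵢ.
−0.045·log₂(0.045) = 0.2013
−0.244·log₂(0.244) = 0.4966
−0.128·log₂(0.128) = 0.3796
−0.184·log₂(0.184) = 0.4494
−0.226·log₂(0.226) = 0.4849
−0.049·log₂(0.049) = 0.2132
−0.124·log₂(0.124) = 0.3734
Sum ≈ 2.5984 → 2.598 bits.

2.598 bits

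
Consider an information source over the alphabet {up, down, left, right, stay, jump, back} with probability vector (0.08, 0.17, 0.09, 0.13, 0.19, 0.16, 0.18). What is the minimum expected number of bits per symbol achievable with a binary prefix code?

2.8 bits/symbol

Repeatedly combine the two least-probable nodes; the expected code length is the sum of the merged weights.
merge 2/25 + 9/100 → 17/100
merge 13/100 + 4/25 → 29/100
merge 17/100 + 17/100 → 17/50
merge 9/50 + 19/100 → 37/100
merge 29/100 + 17/50 → 63/100
merge 37/100 + 63/100 → 1
L = 17/100 + 29/100 + 17/50 + 37/100 + 63/100 + 1 = 14/5 = 2.8 bits/symbol.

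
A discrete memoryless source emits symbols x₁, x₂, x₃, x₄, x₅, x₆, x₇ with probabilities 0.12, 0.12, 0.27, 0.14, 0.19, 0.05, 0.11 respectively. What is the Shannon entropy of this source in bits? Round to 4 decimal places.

2.6629 bits

H = −Σ pᵢ log₂ pᵢ.
−0.12·log₂(0.12) = 0.3671
−0.12·log₂(0.12) = 0.3671
−0.27·log₂(0.27) = 0.5100
−0.14·log₂(0.14) = 0.3971
−0.19·log₂(0.19) = 0.4552
−0.05·log₂(0.05) = 0.2161
−0.11·log₂(0.11) = 0.3503
Sum ≈ 2.6629 → 2.6629 bits.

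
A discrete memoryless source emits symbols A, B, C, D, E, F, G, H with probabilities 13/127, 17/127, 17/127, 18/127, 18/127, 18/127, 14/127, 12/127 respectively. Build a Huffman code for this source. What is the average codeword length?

Repeatedly combine the two least-probable nodes; the expected code length is the sum of the merged weights.
merge 12/127 + 13/127 → 25/127
merge 14/127 + 17/127 → 31/127
merge 17/127 + 18/127 → 35/127
merge 18/127 + 18/127 → 36/127
merge 25/127 + 31/127 → 56/127
merge 35/127 + 36/127 → 71/127
merge 56/127 + 71/127 → 1
L = 25/127 + 31/127 + 35/127 + 36/127 + 56/127 + 71/127 + 1 = 3 bits/symbol.

3 bits/symbol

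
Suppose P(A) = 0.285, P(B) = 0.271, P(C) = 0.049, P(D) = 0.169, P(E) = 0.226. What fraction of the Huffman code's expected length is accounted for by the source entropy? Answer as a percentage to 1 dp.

97.3%

Entropy H = −Σ p log₂ p ≈ 2.1582 bits.
Huffman merges: 49/1000+169/1000→109/500; 109/500+113/500→111/250; 271/1000+57/200→139/250; 111/250+139/250→1. L = 1109/500 ≈ 2.2180.
Efficiency = H/L = 2.1582/2.2180 = 97.3%.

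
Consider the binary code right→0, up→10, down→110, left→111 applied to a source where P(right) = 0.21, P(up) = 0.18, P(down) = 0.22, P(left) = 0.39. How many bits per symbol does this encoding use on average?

2.4 bits/symbol

L̄ = Σ pᵢ·ℓᵢ = 0.21·1 + 0.18·2 + 0.22·3 + 0.39·3 = 2.4 bits/symbol.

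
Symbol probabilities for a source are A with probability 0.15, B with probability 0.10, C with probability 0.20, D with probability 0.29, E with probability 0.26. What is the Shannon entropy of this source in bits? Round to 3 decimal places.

2.230 bits

H = −Σ pᵢ log₂ pᵢ.
−0.15·log₂(0.15) = 0.4105
−0.10·log₂(0.10) = 0.3322
−0.20·log₂(0.20) = 0.4644
−0.29·log₂(0.29) = 0.5179
−0.26·log₂(0.26) = 0.5053
Sum ≈ 2.2303 → 2.230 bits.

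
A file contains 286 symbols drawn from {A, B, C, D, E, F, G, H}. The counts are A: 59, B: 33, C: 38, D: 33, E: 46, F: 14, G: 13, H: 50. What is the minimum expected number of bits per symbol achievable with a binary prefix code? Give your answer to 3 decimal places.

2.888 bits/symbol

Probabilities are the counts divided by 286.
Repeatedly combine the two least-probable nodes; the expected code length is the sum of the merged weights.
merge 1/22 + 7/143 → 27/286
merge 27/286 + 3/26 → 30/143
merge 3/26 + 19/143 → 71/286
merge 23/143 + 25/143 → 48/143
merge 59/286 + 30/143 → 119/286
merge 71/286 + 48/143 → 167/286
merge 119/286 + 167/286 → 1
L = 27/286 + 30/143 + 71/286 + 48/143 + 119/286 + 167/286 + 1 = 413/143 ≈ 2.888 bits/symbol.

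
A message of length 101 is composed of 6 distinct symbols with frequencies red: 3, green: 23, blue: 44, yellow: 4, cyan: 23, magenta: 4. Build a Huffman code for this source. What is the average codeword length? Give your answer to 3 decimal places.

2.079 bits/symbol

Probabilities are the counts divided by 101.
Repeatedly combine the two least-probable nodes; the expected code length is the sum of the merged weights.
merge 3/101 + 4/101 → 7/101
merge 4/101 + 7/101 → 11/101
merge 11/101 + 23/101 → 34/101
merge 23/101 + 34/101 → 57/101
merge 44/101 + 57/101 → 1
L = 7/101 + 11/101 + 34/101 + 57/101 + 1 = 210/101 ≈ 2.079 bits/symbol.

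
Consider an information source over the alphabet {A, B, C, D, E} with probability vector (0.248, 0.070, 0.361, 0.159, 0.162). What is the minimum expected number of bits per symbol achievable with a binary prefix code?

Repeatedly combine the two least-probable nodes; the expected code length is the sum of the merged weights.
merge 7/100 + 159/1000 → 229/1000
merge 81/500 + 229/1000 → 391/1000
merge 31/125 + 361/1000 → 609/1000
merge 391/1000 + 609/1000 → 1
L = 229/1000 + 391/1000 + 609/1000 + 1 = 2229/1000 = 2.229 bits/symbol.

2.229 bits/symbol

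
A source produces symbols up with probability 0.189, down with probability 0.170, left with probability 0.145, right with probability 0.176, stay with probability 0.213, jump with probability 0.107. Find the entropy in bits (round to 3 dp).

H = −Σ pᵢ log₂ pᵢ.
−0.189·log₂(0.189) = 0.4543
−0.170·log₂(0.170) = 0.4346
−0.145·log₂(0.145) = 0.4040
−0.176·log₂(0.176) = 0.4411
−0.213·log₂(0.213) = 0.4752
−0.107·log₂(0.107) = 0.3450
Sum ≈ 2.5541 → 2.554 bits.

2.554 bits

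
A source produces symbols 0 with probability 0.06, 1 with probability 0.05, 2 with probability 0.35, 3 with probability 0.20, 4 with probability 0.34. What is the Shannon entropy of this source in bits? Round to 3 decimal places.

H = −Σ pᵢ log₂ pᵢ.
−0.06·log₂(0.06) = 0.2435
−0.05·log₂(0.05) = 0.2161
−0.35·log₂(0.35) = 0.5301
−0.20·log₂(0.20) = 0.4644
−0.34·log₂(0.34) = 0.5292
Sum ≈ 1.9833 → 1.983 bits.

1.983 bits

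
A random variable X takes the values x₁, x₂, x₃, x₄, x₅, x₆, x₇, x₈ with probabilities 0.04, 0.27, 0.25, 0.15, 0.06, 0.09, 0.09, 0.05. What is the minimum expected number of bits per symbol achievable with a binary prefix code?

Repeatedly combine the two least-probable nodes; the expected code length is the sum of the merged weights.
merge 1/25 + 1/20 → 9/100
merge 3/50 + 9/100 → 3/20
merge 9/100 + 9/100 → 9/50
merge 3/20 + 3/20 → 3/10
merge 9/50 + 1/4 → 43/100
merge 27/100 + 3/10 → 57/100
merge 43/100 + 57/100 → 1
L = 9/100 + 3/20 + 9/50 + 3/10 + 43/100 + 57/100 + 1 = 68/25 = 2.72 bits/symbol.

2.72 bits/symbol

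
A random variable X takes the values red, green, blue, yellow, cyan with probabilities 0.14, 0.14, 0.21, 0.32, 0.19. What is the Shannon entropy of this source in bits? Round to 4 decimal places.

H = −Σ pᵢ log₂ pᵢ.
−0.14·log₂(0.14) = 0.3971
−0.14·log₂(0.14) = 0.3971
−0.21·log₂(0.21) = 0.4728
−0.32·log₂(0.32) = 0.5260
−0.19·log₂(0.19) = 0.4552
Sum ≈ 2.2483 → 2.2483 bits.

2.2483 bits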